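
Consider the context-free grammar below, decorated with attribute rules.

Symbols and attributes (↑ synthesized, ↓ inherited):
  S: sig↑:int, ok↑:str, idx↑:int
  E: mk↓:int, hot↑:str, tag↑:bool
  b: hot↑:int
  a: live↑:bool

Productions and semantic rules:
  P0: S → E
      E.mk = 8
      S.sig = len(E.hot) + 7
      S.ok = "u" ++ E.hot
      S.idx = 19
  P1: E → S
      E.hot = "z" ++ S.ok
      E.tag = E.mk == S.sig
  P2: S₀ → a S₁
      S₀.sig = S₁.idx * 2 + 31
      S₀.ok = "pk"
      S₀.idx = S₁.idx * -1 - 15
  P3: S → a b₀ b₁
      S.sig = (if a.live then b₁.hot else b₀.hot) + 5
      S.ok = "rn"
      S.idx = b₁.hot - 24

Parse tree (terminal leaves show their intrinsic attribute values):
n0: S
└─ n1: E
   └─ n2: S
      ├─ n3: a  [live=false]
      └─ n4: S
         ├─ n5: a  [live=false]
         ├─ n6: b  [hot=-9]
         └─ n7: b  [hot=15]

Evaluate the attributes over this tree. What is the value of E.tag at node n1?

1. n1.mk = 8  [8]
2. n3.live = false  [terminal]
3. n5.live = false  [terminal]
4. n6.hot = -9  [terminal]
5. n7.hot = 15  [terminal]
6. n4.sig = -4  [(if a.live then b₁.hot else b₀.hot) + 5]
7. n4.ok = "rn"  ["rn"]
8. n4.idx = -9  [b₁.hot - 24]
9. n2.sig = 13  [S₁.idx * 2 + 31]
10. n2.ok = "pk"  ["pk"]
11. n2.idx = -6  [S₁.idx * -1 - 15]
12. n1.hot = "zpk"  ["z" ++ S.ok]
13. n1.tag = false  [E.mk == S.sig]
14. n0.sig = 10  [len(E.hot) + 7]
15. n0.ok = "uzpk"  ["u" ++ E.hot]
16. n0.idx = 19  [19]

false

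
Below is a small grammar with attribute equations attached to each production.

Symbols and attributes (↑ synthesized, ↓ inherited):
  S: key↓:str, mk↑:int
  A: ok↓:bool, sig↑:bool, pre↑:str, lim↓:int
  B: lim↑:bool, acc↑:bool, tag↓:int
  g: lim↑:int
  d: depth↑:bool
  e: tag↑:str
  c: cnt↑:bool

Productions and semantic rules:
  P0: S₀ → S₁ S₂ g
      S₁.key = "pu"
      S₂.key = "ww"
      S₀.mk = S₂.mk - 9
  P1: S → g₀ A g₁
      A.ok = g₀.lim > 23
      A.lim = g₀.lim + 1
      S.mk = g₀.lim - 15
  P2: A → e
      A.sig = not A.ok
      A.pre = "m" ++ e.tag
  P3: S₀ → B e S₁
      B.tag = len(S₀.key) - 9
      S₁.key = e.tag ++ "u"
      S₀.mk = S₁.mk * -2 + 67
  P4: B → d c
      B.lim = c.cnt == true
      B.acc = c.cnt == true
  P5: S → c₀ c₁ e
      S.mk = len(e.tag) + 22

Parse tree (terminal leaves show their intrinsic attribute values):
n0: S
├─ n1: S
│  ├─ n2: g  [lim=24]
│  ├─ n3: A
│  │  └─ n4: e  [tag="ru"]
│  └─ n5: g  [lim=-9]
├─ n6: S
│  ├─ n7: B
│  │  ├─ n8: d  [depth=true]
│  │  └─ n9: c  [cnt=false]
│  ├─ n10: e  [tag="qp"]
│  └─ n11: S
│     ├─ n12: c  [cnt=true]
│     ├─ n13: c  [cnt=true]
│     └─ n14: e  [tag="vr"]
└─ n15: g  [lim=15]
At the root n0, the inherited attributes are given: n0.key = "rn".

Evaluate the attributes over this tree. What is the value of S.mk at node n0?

10

1. n0.key = "rn"  [given at root]
2. n1.key = "pu"  ["pu"]
3. n2.lim = 24  [terminal]
4. n3.ok = true  [g₀.lim > 23]
5. n3.lim = 25  [g₀.lim + 1]
6. n4.tag = "ru"  [terminal]
7. n3.sig = false  [not A.ok]
8. n3.pre = "mru"  ["m" ++ e.tag]
9. n5.lim = -9  [terminal]
10. n1.mk = 9  [g₀.lim - 15]
11. n6.key = "ww"  ["ww"]
12. n7.tag = -7  [len(S₀.key) - 9]
13. n8.depth = true  [terminal]
14. n9.cnt = false  [terminal]
15. n7.lim = false  [c.cnt == true]
16. n7.acc = false  [c.cnt == true]
17. n10.tag = "qp"  [terminal]
18. n11.key = "qpu"  [e.tag ++ "u"]
19. n12.cnt = true  [terminal]
20. n13.cnt = true  [terminal]
21. n14.tag = "vr"  [terminal]
22. n11.mk = 24  [len(e.tag) + 22]
23. n6.mk = 19  [S₁.mk * -2 + 67]
24. n15.lim = 15  [terminal]
25. n0.mk = 10  [S₂.mk - 9]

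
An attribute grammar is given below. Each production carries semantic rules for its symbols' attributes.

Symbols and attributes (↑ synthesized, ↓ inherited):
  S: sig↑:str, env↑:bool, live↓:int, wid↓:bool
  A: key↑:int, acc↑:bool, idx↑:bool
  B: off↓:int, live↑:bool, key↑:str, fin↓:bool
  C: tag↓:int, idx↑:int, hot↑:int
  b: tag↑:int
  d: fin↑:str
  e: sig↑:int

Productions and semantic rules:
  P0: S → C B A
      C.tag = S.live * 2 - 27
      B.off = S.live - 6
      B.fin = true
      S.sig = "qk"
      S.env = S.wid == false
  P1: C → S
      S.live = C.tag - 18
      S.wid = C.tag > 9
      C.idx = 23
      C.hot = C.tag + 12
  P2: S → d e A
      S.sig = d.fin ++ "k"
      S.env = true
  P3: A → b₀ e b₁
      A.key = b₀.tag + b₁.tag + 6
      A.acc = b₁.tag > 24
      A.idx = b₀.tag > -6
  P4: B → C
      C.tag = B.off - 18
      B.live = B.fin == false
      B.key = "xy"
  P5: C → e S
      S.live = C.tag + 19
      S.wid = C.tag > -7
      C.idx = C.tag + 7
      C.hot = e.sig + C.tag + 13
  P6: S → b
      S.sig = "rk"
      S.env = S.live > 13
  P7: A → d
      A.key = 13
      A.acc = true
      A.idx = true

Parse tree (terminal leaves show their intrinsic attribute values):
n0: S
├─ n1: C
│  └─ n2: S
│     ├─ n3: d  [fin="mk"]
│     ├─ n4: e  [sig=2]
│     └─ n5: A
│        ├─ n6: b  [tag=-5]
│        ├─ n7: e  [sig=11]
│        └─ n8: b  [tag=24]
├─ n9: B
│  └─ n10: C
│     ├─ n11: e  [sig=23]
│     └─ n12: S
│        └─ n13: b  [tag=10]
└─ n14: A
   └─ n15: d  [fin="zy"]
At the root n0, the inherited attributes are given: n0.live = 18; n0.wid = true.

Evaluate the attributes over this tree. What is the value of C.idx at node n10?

1. n0.live = 18  [given at root]
2. n0.wid = true  [given at root]
3. n1.tag = 9  [S.live * 2 - 27]
4. n2.live = -9  [C.tag - 18]
5. n2.wid = false  [C.tag > 9]
6. n3.fin = "mk"  [terminal]
7. n4.sig = 2  [terminal]
8. n6.tag = -5  [terminal]
9. n7.sig = 11  [terminal]
10. n8.tag = 24  [terminal]
11. n5.key = 25  [b₀.tag + b₁.tag + 6]
12. n5.acc = false  [b₁.tag > 24]
13. n5.idx = true  [b₀.tag > -6]
14. n2.sig = "mkk"  [d.fin ++ "k"]
15. n2.env = true  [true]
16. n1.idx = 23  [23]
17. n1.hot = 21  [C.tag + 12]
18. n9.off = 12  [S.live - 6]
19. n9.fin = true  [true]
20. n10.tag = -6  [B.off - 18]
21. n11.sig = 23  [terminal]
22. n12.live = 13  [C.tag + 19]
23. n12.wid = true  [C.tag > -7]
24. n13.tag = 10  [terminal]
25. n12.sig = "rk"  ["rk"]
26. n12.env = false  [S.live > 13]
27. n10.idx = 1  [C.tag + 7]
28. n10.hot = 30  [e.sig + C.tag + 13]
29. n9.live = false  [B.fin == false]
30. n9.key = "xy"  ["xy"]
31. n15.fin = "zy"  [terminal]
32. n14.key = 13  [13]
33. n14.acc = true  [true]
34. n14.idx = true  [true]
35. n0.sig = "qk"  ["qk"]
36. n0.env = false  [S.wid == false]

1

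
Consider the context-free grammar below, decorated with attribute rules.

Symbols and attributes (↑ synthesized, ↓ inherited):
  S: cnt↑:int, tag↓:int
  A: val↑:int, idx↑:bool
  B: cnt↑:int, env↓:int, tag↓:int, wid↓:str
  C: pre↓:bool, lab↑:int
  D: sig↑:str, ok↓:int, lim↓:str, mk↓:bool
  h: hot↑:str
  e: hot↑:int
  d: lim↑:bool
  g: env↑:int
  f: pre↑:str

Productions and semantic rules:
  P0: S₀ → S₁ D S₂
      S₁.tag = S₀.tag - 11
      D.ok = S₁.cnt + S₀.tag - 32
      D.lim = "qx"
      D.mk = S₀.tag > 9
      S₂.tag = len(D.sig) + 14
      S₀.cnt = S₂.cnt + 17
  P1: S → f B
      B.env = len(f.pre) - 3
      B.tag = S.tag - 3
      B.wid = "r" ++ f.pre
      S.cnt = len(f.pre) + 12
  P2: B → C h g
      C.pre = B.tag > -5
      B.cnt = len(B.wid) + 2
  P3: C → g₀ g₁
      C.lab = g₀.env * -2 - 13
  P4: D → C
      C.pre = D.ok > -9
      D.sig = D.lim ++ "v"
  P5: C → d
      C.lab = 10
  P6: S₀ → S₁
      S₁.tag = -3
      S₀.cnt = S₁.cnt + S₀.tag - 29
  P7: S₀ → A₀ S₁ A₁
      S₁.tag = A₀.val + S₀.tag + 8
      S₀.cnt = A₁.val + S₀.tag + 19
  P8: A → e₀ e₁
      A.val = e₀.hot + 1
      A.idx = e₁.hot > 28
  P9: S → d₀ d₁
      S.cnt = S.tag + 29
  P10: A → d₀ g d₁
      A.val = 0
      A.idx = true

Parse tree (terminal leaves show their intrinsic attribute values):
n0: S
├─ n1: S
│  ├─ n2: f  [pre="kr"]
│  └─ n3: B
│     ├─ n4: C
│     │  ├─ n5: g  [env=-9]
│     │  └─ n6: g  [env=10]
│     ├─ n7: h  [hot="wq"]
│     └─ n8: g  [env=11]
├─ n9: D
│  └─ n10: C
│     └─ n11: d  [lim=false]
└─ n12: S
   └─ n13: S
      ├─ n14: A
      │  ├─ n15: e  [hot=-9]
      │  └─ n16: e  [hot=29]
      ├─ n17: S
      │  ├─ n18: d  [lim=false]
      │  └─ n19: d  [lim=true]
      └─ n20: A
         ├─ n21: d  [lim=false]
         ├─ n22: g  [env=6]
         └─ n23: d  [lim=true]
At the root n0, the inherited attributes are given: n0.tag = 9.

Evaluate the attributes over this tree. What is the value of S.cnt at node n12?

4

1. n0.tag = 9  [given at root]
2. n1.tag = -2  [S₀.tag - 11]
3. n2.pre = "kr"  [terminal]
4. n3.env = -1  [len(f.pre) - 3]
5. n3.tag = -5  [S.tag - 3]
6. n3.wid = "rkr"  ["r" ++ f.pre]
7. n4.pre = false  [B.tag > -5]
8. n5.env = -9  [terminal]
9. n6.env = 10  [terminal]
10. n4.lab = 5  [g₀.env * -2 - 13]
11. n7.hot = "wq"  [terminal]
12. n8.env = 11  [terminal]
13. n3.cnt = 5  [len(B.wid) + 2]
14. n1.cnt = 14  [len(f.pre) + 12]
15. n9.ok = -9  [S₁.cnt + S₀.tag - 32]
16. n9.lim = "qx"  ["qx"]
17. n9.mk = false  [S₀.tag > 9]
18. n10.pre = false  [D.ok > -9]
19. n11.lim = false  [terminal]
20. n10.lab = 10  [10]
21. n9.sig = "qxv"  [D.lim ++ "v"]
22. n12.tag = 17  [len(D.sig) + 14]
23. n13.tag = -3  [-3]
24. n15.hot = -9  [terminal]
25. n16.hot = 29  [terminal]
26. n14.val = -8  [e₀.hot + 1]
27. n14.idx = true  [e₁.hot > 28]
28. n17.tag = -3  [A₀.val + S₀.tag + 8]
29. n18.lim = false  [terminal]
30. n19.lim = true  [terminal]
31. n17.cnt = 26  [S.tag + 29]
32. n21.lim = false  [terminal]
33. n22.env = 6  [terminal]
34. n23.lim = true  [terminal]
35. n20.val = 0  [0]
36. n20.idx = true  [true]
37. n13.cnt = 16  [A₁.val + S₀.tag + 19]
38. n12.cnt = 4  [S₁.cnt + S₀.tag - 29]
39. n0.cnt = 21  [S₂.cnt + 17]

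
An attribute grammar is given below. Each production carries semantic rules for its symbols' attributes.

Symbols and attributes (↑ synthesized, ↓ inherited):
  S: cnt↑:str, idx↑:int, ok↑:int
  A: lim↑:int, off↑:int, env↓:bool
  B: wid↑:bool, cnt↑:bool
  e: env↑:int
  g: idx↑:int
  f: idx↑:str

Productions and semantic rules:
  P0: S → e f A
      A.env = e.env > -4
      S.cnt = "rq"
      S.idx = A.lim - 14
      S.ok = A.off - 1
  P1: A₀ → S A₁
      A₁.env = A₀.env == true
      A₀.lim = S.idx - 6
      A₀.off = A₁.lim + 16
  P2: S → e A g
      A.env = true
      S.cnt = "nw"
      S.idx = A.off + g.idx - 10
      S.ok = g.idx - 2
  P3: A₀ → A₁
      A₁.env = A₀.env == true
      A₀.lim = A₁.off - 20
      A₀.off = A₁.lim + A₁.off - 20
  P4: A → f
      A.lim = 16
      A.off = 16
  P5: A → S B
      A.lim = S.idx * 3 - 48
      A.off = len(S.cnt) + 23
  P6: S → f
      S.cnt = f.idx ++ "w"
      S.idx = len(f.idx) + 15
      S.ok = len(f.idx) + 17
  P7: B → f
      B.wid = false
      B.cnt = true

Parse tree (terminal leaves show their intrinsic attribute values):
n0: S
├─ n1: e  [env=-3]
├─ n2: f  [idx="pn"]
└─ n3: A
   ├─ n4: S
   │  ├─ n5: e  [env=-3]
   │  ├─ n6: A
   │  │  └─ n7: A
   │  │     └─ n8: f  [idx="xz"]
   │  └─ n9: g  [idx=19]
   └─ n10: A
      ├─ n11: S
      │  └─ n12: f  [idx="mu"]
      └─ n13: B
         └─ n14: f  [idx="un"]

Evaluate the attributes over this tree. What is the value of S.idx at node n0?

1

1. n1.env = -3  [terminal]
2. n2.idx = "pn"  [terminal]
3. n3.env = true  [e.env > -4]
4. n5.env = -3  [terminal]
5. n6.env = true  [true]
6. n7.env = true  [A₀.env == true]
7. n8.idx = "xz"  [terminal]
8. n7.lim = 16  [16]
9. n7.off = 16  [16]
10. n6.lim = -4  [A₁.off - 20]
11. n6.off = 12  [A₁.lim + A₁.off - 20]
12. n9.idx = 19  [terminal]
13. n4.cnt = "nw"  ["nw"]
14. n4.idx = 21  [A.off + g.idx - 10]
15. n4.ok = 17  [g.idx - 2]
16. n10.env = true  [A₀.env == true]
17. n12.idx = "mu"  [terminal]
18. n11.cnt = "muw"  [f.idx ++ "w"]
19. n11.idx = 17  [len(f.idx) + 15]
20. n11.ok = 19  [len(f.idx) + 17]
21. n14.idx = "un"  [terminal]
22. n13.wid = false  [false]
23. n13.cnt = true  [true]
24. n10.lim = 3  [S.idx * 3 - 48]
25. n10.off = 26  [len(S.cnt) + 23]
26. n3.lim = 15  [S.idx - 6]
27. n3.off = 19  [A₁.lim + 16]
28. n0.cnt = "rq"  ["rq"]
29. n0.idx = 1  [A.lim - 14]
30. n0.ok = 18  [A.off - 1]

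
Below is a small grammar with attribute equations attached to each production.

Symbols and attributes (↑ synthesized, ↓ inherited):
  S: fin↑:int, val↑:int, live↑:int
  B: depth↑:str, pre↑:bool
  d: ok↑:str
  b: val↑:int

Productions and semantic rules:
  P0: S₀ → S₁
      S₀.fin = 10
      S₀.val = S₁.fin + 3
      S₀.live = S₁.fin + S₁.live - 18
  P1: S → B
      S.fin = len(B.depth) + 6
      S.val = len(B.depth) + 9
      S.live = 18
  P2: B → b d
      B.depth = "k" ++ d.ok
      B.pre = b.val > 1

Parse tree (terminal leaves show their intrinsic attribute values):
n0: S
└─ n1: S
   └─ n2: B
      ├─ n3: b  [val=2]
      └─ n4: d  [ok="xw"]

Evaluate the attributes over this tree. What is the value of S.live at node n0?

1. n3.val = 2  [terminal]
2. n4.ok = "xw"  [terminal]
3. n2.depth = "kxw"  ["k" ++ d.ok]
4. n2.pre = true  [b.val > 1]
5. n1.fin = 9  [len(B.depth) + 6]
6. n1.val = 12  [len(B.depth) + 9]
7. n1.live = 18  [18]
8. n0.fin = 10  [10]
9. n0.val = 12  [S₁.fin + 3]
10. n0.live = 9  [S₁.fin + S₁.live - 18]

9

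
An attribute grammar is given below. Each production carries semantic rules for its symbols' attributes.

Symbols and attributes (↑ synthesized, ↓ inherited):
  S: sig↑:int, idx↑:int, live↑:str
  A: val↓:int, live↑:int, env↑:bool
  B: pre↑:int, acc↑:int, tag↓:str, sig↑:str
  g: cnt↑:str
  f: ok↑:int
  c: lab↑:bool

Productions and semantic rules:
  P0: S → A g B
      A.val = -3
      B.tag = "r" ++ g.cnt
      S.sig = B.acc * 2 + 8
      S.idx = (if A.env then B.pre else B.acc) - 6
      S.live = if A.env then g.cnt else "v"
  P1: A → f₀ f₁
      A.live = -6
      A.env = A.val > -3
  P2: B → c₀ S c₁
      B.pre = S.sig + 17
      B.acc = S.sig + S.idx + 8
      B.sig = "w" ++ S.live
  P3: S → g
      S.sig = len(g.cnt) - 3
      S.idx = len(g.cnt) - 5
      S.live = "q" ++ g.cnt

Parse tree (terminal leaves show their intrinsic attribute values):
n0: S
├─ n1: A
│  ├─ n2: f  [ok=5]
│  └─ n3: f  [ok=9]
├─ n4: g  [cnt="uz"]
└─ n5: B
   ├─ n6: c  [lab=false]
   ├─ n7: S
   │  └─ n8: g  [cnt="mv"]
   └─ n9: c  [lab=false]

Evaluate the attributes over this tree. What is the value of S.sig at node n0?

16

1. n1.val = -3  [-3]
2. n2.ok = 5  [terminal]
3. n3.ok = 9  [terminal]
4. n1.live = -6  [-6]
5. n1.env = false  [A.val > -3]
6. n4.cnt = "uz"  [terminal]
7. n5.tag = "ruz"  ["r" ++ g.cnt]
8. n6.lab = false  [terminal]
9. n8.cnt = "mv"  [terminal]
10. n7.sig = -1  [len(g.cnt) - 3]
11. n7.idx = -3  [len(g.cnt) - 5]
12. n7.live = "qmv"  ["q" ++ g.cnt]
13. n9.lab = false  [terminal]
14. n5.pre = 16  [S.sig + 17]
15. n5.acc = 4  [S.sig + S.idx + 8]
16. n5.sig = "wqmv"  ["w" ++ S.live]
17. n0.sig = 16  [B.acc * 2 + 8]
18. n0.idx = -2  [(if A.env then B.pre else B.acc) - 6]
19. n0.live = "v"  [if A.env then g.cnt else "v"]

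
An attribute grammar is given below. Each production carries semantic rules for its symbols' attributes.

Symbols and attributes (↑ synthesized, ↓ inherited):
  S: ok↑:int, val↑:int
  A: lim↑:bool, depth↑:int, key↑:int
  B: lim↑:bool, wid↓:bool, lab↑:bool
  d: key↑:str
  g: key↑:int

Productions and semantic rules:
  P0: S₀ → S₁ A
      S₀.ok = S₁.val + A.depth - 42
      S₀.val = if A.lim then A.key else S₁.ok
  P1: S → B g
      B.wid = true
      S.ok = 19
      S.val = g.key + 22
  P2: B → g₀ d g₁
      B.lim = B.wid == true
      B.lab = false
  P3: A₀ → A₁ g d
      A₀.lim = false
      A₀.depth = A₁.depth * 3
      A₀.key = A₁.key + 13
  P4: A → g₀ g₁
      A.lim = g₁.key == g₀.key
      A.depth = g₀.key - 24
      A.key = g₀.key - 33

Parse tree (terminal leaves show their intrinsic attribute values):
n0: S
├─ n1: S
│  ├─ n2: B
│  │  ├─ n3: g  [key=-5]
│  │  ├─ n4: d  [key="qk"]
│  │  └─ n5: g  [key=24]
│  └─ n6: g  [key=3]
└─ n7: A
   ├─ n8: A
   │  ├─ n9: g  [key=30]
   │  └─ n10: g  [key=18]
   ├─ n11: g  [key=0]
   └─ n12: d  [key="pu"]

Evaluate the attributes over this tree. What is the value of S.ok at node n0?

1. n2.wid = true  [true]
2. n3.key = -5  [terminal]
3. n4.key = "qk"  [terminal]
4. n5.key = 24  [terminal]
5. n2.lim = true  [B.wid == true]
6. n2.lab = false  [false]
7. n6.key = 3  [terminal]
8. n1.ok = 19  [19]
9. n1.val = 25  [g.key + 22]
10. n9.key = 30  [terminal]
11. n10.key = 18  [terminal]
12. n8.lim = false  [g₁.key == g₀.key]
13. n8.depth = 6  [g₀.key - 24]
14. n8.key = -3  [g₀.key - 33]
15. n11.key = 0  [terminal]
16. n12.key = "pu"  [terminal]
17. n7.lim = false  [false]
18. n7.depth = 18  [A₁.depth * 3]
19. n7.key = 10  [A₁.key + 13]
20. n0.ok = 1  [S₁.val + A.depth - 42]
21. n0.val = 19  [if A.lim then A.key else S₁.ok]

1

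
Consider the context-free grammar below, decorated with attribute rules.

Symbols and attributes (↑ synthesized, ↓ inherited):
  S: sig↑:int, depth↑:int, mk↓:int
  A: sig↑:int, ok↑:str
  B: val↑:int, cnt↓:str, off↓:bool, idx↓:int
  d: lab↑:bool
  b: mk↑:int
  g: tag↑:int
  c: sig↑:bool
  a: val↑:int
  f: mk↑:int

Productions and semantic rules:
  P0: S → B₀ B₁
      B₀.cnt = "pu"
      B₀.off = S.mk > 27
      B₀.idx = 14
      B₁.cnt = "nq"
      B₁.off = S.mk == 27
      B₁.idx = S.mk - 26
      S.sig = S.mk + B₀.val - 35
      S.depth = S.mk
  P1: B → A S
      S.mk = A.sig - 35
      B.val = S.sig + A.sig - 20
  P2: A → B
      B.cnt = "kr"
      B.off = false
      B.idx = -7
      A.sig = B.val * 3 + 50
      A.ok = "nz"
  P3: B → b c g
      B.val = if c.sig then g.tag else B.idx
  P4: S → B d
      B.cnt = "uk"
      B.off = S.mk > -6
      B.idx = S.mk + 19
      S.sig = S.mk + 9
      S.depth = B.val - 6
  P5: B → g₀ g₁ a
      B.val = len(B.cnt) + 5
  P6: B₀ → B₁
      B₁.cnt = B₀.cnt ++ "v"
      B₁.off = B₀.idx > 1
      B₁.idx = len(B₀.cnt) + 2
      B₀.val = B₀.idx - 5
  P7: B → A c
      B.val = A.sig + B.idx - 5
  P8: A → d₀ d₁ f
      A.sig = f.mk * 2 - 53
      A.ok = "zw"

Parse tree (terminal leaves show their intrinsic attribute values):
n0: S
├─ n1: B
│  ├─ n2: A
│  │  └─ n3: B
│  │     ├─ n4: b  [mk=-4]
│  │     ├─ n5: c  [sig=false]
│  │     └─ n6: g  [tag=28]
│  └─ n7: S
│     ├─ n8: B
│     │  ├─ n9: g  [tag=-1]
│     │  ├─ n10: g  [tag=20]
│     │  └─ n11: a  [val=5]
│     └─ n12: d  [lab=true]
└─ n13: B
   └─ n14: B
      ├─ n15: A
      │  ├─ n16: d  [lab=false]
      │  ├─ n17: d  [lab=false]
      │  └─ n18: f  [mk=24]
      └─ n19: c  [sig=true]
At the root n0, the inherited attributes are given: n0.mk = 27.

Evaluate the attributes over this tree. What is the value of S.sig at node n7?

1. n0.mk = 27  [given at root]
2. n1.cnt = "pu"  ["pu"]
3. n1.off = false  [S.mk > 27]
4. n1.idx = 14  [14]
5. n3.cnt = "kr"  ["kr"]
6. n3.off = false  [false]
7. n3.idx = -7  [-7]
8. n4.mk = -4  [terminal]
9. n5.sig = false  [terminal]
10. n6.tag = 28  [terminal]
11. n3.val = -7  [if c.sig then g.tag else B.idx]
12. n2.sig = 29  [B.val * 3 + 50]
13. n2.ok = "nz"  ["nz"]
14. n7.mk = -6  [A.sig - 35]
15. n8.cnt = "uk"  ["uk"]
16. n8.off = false  [S.mk > -6]
17. n8.idx = 13  [S.mk + 19]
18. n9.tag = -1  [terminal]
19. n10.tag = 20  [terminal]
20. n11.val = 5  [terminal]
21. n8.val = 7  [len(B.cnt) + 5]
22. n12.lab = true  [terminal]
23. n7.sig = 3  [S.mk + 9]
24. n7.depth = 1  [B.val - 6]
25. n1.val = 12  [S.sig + A.sig - 20]
26. n13.cnt = "nq"  ["nq"]
27. n13.off = true  [S.mk == 27]
28. n13.idx = 1  [S.mk - 26]
29. n14.cnt = "nqv"  [B₀.cnt ++ "v"]
30. n14.off = false  [B₀.idx > 1]
31. n14.idx = 4  [len(B₀.cnt) + 2]
32. n16.lab = false  [terminal]
33. n17.lab = false  [terminal]
34. n18.mk = 24  [terminal]
35. n15.sig = -5  [f.mk * 2 - 53]
36. n15.ok = "zw"  ["zw"]
37. n19.sig = true  [terminal]
38. n14.val = -6  [A.sig + B.idx - 5]
39. n13.val = -4  [B₀.idx - 5]
40. n0.sig = 4  [S.mk + B₀.val - 35]
41. n0.depth = 27  [S.mk]

3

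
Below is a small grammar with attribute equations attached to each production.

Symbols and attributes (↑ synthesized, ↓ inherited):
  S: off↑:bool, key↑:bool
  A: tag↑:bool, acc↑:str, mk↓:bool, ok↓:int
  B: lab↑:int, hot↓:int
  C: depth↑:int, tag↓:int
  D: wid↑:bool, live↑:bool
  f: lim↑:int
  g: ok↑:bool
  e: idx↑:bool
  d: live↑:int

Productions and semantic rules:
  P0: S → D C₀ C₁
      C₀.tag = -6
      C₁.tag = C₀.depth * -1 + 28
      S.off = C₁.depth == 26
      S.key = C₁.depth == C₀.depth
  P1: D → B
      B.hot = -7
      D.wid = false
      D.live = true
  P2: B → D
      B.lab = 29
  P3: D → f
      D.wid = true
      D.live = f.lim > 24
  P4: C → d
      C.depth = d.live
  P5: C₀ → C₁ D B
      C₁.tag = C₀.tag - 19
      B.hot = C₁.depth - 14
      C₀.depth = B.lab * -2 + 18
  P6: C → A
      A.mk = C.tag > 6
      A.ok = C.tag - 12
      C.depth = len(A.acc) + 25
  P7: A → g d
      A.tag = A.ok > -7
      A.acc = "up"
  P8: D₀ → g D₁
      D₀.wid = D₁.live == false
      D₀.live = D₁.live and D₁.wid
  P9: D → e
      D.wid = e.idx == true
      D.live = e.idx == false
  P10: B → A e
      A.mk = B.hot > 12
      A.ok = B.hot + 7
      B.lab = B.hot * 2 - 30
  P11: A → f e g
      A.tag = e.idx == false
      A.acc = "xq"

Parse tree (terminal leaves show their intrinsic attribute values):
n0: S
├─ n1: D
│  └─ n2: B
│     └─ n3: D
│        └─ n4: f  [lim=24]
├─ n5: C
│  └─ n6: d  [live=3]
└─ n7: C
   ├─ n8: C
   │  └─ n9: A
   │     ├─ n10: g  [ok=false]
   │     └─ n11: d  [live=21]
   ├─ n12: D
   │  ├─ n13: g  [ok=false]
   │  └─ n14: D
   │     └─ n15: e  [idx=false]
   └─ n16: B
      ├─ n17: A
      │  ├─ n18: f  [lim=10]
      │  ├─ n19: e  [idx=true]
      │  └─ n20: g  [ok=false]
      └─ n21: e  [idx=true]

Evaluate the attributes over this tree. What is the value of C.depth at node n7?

1. n2.hot = -7  [-7]
2. n4.lim = 24  [terminal]
3. n3.wid = true  [true]
4. n3.live = false  [f.lim > 24]
5. n2.lab = 29  [29]
6. n1.wid = false  [false]
7. n1.live = true  [true]
8. n5.tag = -6  [-6]
9. n6.live = 3  [terminal]
10. n5.depth = 3  [d.live]
11. n7.tag = 25  [C₀.depth * -1 + 28]
12. n8.tag = 6  [C₀.tag - 19]
13. n9.mk = false  [C.tag > 6]
14. n9.ok = -6  [C.tag - 12]
15. n10.ok = false  [terminal]
16. n11.live = 21  [terminal]
17. n9.tag = true  [A.ok > -7]
18. n9.acc = "up"  ["up"]
19. n8.depth = 27  [len(A.acc) + 25]
20. n13.ok = false  [terminal]
21. n15.idx = false  [terminal]
22. n14.wid = false  [e.idx == true]
23. n14.live = true  [e.idx == false]
24. n12.wid = false  [D₁.live == false]
25. n12.live = false  [D₁.live and D₁.wid]
26. n16.hot = 13  [C₁.depth - 14]
27. n17.mk = true  [B.hot > 12]
28. n17.ok = 20  [B.hot + 7]
29. n18.lim = 10  [terminal]
30. n19.idx = true  [terminal]
31. n20.ok = false  [terminal]
32. n17.tag = false  [e.idx == false]
33. n17.acc = "xq"  ["xq"]
34. n21.idx = true  [terminal]
35. n16.lab = -4  [B.hot * 2 - 30]
36. n7.depth = 26  [B.lab * -2 + 18]
37. n0.off = true  [C₁.depth == 26]
38. n0.key = false  [C₁.depth == C₀.depth]

26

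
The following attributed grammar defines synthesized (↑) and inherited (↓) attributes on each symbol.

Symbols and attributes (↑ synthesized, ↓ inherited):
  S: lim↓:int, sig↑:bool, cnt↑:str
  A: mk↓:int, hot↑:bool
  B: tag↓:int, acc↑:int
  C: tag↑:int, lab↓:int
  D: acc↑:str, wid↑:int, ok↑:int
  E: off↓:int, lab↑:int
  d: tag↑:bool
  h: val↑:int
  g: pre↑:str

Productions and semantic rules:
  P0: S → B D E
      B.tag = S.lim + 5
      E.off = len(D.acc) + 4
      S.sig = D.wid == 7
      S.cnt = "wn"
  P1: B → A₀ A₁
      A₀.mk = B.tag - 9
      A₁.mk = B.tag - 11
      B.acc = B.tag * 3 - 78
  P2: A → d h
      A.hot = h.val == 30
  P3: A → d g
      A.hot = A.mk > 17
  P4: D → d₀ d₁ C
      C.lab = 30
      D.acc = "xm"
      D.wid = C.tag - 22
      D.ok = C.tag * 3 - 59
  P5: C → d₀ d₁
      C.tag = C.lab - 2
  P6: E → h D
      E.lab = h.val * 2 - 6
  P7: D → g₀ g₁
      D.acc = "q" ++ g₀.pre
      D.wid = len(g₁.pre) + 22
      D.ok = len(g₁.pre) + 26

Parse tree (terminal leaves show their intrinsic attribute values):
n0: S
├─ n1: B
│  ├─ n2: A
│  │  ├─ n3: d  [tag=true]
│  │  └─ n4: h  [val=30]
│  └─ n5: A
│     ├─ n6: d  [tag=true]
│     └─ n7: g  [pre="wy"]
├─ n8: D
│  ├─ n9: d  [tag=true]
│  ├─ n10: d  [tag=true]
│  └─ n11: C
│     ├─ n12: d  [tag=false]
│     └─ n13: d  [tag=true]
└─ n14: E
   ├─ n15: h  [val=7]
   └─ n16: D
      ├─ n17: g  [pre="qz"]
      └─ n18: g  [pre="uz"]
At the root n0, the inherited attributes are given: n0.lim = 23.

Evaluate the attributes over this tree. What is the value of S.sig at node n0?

1. n0.lim = 23  [given at root]
2. n1.tag = 28  [S.lim + 5]
3. n2.mk = 19  [B.tag - 9]
4. n3.tag = true  [terminal]
5. n4.val = 30  [terminal]
6. n2.hot = true  [h.val == 30]
7. n5.mk = 17  [B.tag - 11]
8. n6.tag = true  [terminal]
9. n7.pre = "wy"  [terminal]
10. n5.hot = false  [A.mk > 17]
11. n1.acc = 6  [B.tag * 3 - 78]
12. n9.tag = true  [terminal]
13. n10.tag = true  [terminal]
14. n11.lab = 30  [30]
15. n12.tag = false  [terminal]
16. n13.tag = true  [terminal]
17. n11.tag = 28  [C.lab - 2]
18. n8.acc = "xm"  ["xm"]
19. n8.wid = 6  [C.tag - 22]
20. n8.ok = 25  [C.tag * 3 - 59]
21. n14.off = 6  [len(D.acc) + 4]
22. n15.val = 7  [terminal]
23. n17.pre = "qz"  [terminal]
24. n18.pre = "uz"  [terminal]
25. n16.acc = "qqz"  ["q" ++ g₀.pre]
26. n16.wid = 24  [len(g₁.pre) + 22]
27. n16.ok = 28  [len(g₁.pre) + 26]
28. n14.lab = 8  [h.val * 2 - 6]
29. n0.sig = false  [D.wid == 7]
30. n0.cnt = "wn"  ["wn"]

false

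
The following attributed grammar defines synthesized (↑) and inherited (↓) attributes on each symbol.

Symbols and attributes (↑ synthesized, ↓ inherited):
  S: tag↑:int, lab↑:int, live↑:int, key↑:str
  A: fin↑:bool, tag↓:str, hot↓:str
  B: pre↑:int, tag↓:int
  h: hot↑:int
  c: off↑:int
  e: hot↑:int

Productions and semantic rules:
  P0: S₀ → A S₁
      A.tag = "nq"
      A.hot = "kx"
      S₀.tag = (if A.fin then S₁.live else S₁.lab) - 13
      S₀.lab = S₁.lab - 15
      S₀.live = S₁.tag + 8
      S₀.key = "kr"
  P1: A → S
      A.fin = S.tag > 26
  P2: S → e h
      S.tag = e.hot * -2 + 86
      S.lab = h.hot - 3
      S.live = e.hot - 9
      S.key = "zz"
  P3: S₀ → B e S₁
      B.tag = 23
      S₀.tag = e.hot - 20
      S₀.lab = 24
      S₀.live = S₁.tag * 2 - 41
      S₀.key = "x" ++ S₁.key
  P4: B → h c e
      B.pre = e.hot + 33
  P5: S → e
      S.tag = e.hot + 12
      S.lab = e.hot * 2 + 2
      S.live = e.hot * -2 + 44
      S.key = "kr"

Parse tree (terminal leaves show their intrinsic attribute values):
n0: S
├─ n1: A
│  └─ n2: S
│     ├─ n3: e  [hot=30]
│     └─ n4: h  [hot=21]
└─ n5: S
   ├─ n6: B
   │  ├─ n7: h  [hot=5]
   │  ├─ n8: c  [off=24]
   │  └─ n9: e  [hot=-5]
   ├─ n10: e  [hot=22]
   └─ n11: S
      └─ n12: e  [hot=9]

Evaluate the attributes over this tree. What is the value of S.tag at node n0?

1. n1.tag = "nq"  ["nq"]
2. n1.hot = "kx"  ["kx"]
3. n3.hot = 30  [terminal]
4. n4.hot = 21  [terminal]
5. n2.tag = 26  [e.hot * -2 + 86]
6. n2.lab = 18  [h.hot - 3]
7. n2.live = 21  [e.hot - 9]
8. n2.key = "zz"  ["zz"]
9. n1.fin = false  [S.tag > 26]
10. n6.tag = 23  [23]
11. n7.hot = 5  [terminal]
12. n8.off = 24  [terminal]
13. n9.hot = -5  [terminal]
14. n6.pre = 28  [e.hot + 33]
15. n10.hot = 22  [terminal]
16. n12.hot = 9  [terminal]
17. n11.tag = 21  [e.hot + 12]
18. n11.lab = 20  [e.hot * 2 + 2]
19. n11.live = 26  [e.hot * -2 + 44]
20. n11.key = "kr"  ["kr"]
21. n5.tag = 2  [e.hot - 20]
22. n5.lab = 24  [24]
23. n5.live = 1  [S₁.tag * 2 - 41]
24. n5.key = "xkr"  ["x" ++ S₁.key]
25. n0.tag = 11  [(if A.fin then S₁.live else S₁.lab) - 13]
26. n0.lab = 9  [S₁.lab - 15]
27. n0.live = 10  [S₁.tag + 8]
28. n0.key = "kr"  ["kr"]

11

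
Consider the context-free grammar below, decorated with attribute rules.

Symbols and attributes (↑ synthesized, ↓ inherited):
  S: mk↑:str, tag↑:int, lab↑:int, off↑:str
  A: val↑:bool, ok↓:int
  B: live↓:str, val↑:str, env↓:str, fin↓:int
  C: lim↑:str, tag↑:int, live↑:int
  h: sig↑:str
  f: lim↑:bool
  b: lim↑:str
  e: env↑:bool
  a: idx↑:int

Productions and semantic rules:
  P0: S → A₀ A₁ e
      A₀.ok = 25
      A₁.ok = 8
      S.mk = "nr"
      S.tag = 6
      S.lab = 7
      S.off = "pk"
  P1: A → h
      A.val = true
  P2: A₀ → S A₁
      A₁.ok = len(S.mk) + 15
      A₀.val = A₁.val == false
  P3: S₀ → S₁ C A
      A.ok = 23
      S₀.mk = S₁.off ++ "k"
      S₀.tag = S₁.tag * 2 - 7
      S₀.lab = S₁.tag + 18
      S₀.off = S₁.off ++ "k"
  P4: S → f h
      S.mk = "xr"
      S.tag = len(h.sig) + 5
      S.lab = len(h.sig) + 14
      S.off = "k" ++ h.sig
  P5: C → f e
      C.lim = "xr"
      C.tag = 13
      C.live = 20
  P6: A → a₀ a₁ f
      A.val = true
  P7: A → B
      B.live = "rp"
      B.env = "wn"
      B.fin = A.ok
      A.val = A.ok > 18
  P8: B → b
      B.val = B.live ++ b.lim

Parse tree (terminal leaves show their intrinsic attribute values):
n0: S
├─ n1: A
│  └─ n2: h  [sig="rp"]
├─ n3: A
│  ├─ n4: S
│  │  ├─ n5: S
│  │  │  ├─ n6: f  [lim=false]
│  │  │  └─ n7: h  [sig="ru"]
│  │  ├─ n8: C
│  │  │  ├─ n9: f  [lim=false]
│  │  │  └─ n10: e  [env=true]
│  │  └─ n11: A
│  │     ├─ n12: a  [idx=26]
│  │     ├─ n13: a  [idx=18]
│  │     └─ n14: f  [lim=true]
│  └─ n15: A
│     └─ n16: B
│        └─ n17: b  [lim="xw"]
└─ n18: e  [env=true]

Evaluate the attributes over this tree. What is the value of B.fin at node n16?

1. n1.ok = 25  [25]
2. n2.sig = "rp"  [terminal]
3. n1.val = true  [true]
4. n3.ok = 8  [8]
5. n6.lim = false  [terminal]
6. n7.sig = "ru"  [terminal]
7. n5.mk = "xr"  ["xr"]
8. n5.tag = 7  [len(h.sig) + 5]
9. n5.lab = 16  [len(h.sig) + 14]
10. n5.off = "kru"  ["k" ++ h.sig]
11. n9.lim = false  [terminal]
12. n10.env = true  [terminal]
13. n8.lim = "xr"  ["xr"]
14. n8.tag = 13  [13]
15. n8.live = 20  [20]
16. n11.ok = 23  [23]
17. n12.idx = 26  [terminal]
18. n13.idx = 18  [terminal]
19. n14.lim = true  [terminal]
20. n11.val = true  [true]
21. n4.mk = "kruk"  [S₁.off ++ "k"]
22. n4.tag = 7  [S₁.tag * 2 - 7]
23. n4.lab = 25  [S₁.tag + 18]
24. n4.off = "kruk"  [S₁.off ++ "k"]
25. n15.ok = 19  [len(S.mk) + 15]
26. n16.live = "rp"  ["rp"]
27. n16.env = "wn"  ["wn"]
28. n16.fin = 19  [A.ok]
29. n17.lim = "xw"  [terminal]
30. n16.val = "rpxw"  [B.live ++ b.lim]
31. n15.val = true  [A.ok > 18]
32. n3.val = false  [A₁.val == false]
33. n18.env = true  [terminal]
34. n0.mk = "nr"  ["nr"]
35. n0.tag = 6  [6]
36. n0.lab = 7  [7]
37. n0.off = "pk"  ["pk"]

19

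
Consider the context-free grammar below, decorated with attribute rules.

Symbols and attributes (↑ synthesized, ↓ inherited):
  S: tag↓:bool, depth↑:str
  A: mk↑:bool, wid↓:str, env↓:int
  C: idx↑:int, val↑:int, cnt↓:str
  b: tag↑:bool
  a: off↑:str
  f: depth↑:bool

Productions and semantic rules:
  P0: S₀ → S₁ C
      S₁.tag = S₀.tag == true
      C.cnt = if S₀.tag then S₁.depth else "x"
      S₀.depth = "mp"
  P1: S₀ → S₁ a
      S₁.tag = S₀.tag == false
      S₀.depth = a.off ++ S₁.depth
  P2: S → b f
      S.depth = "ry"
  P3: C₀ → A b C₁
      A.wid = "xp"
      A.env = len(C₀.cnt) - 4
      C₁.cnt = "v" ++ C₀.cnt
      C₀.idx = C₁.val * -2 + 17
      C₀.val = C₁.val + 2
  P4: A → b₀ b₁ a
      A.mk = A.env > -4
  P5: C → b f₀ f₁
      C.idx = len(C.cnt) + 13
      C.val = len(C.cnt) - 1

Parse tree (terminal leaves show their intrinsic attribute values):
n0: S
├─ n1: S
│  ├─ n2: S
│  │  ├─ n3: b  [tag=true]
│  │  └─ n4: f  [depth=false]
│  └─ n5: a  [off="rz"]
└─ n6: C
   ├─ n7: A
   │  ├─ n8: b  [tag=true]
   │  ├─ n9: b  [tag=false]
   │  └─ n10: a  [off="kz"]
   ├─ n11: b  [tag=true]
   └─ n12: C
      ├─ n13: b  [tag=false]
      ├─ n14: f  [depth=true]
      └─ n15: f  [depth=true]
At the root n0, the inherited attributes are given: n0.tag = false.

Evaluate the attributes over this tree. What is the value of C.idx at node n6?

1. n0.tag = false  [given at root]
2. n1.tag = false  [S₀.tag == true]
3. n2.tag = true  [S₀.tag == false]
4. n3.tag = true  [terminal]
5. n4.depth = false  [terminal]
6. n2.depth = "ry"  ["ry"]
7. n5.off = "rz"  [terminal]
8. n1.depth = "rzry"  [a.off ++ S₁.depth]
9. n6.cnt = "x"  [if S₀.tag then S₁.depth else "x"]
10. n7.wid = "xp"  ["xp"]
11. n7.env = -3  [len(C₀.cnt) - 4]
12. n8.tag = true  [terminal]
13. n9.tag = false  [terminal]
14. n10.off = "kz"  [terminal]
15. n7.mk = true  [A.env > -4]
16. n11.tag = true  [terminal]
17. n12.cnt = "vx"  ["v" ++ C₀.cnt]
18. n13.tag = false  [terminal]
19. n14.depth = true  [terminal]
20. n15.depth = true  [terminal]
21. n12.idx = 15  [len(C.cnt) + 13]
22. n12.val = 1  [len(C.cnt) - 1]
23. n6.idx = 15  [C₁.val * -2 + 17]
24. n6.val = 3  [C₁.val + 2]
25. n0.depth = "mp"  ["mp"]

15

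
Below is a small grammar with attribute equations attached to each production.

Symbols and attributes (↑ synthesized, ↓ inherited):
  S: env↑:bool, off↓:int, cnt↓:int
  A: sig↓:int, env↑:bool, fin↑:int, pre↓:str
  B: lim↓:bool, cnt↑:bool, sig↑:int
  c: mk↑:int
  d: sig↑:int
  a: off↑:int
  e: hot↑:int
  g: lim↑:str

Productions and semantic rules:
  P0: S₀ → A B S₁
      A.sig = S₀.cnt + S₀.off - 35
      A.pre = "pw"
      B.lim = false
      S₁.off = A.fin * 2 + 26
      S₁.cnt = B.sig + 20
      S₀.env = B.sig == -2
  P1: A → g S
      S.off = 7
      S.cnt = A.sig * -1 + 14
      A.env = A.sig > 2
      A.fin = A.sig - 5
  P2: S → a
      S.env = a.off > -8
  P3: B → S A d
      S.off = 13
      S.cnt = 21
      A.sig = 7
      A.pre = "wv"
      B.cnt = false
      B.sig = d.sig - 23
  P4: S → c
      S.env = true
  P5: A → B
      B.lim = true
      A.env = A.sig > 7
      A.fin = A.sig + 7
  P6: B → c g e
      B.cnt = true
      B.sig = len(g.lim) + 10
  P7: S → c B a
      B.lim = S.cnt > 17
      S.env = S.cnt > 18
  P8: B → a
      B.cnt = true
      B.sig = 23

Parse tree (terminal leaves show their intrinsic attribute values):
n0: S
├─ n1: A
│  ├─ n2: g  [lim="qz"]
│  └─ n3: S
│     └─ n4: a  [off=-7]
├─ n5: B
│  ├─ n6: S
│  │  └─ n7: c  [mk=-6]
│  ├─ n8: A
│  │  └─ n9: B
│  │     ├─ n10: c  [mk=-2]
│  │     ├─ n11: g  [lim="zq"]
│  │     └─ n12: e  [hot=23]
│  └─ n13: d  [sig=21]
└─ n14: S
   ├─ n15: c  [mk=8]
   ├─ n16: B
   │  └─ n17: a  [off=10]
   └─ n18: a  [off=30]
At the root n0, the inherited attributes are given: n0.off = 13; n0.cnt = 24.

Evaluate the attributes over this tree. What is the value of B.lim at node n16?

1. n0.off = 13  [given at root]
2. n0.cnt = 24  [given at root]
3. n1.sig = 2  [S₀.cnt + S₀.off - 35]
4. n1.pre = "pw"  ["pw"]
5. n2.lim = "qz"  [terminal]
6. n3.off = 7  [7]
7. n3.cnt = 12  [A.sig * -1 + 14]
8. n4.off = -7  [terminal]
9. n3.env = true  [a.off > -8]
10. n1.env = false  [A.sig > 2]
11. n1.fin = -3  [A.sig - 5]
12. n5.lim = false  [false]
13. n6.off = 13  [13]
14. n6.cnt = 21  [21]
15. n7.mk = -6  [terminal]
16. n6.env = true  [true]
17. n8.sig = 7  [7]
18. n8.pre = "wv"  ["wv"]
19. n9.lim = true  [true]
20. n10.mk = -2  [terminal]
21. n11.lim = "zq"  [terminal]
22. n12.hot = 23  [terminal]
23. n9.cnt = true  [true]
24. n9.sig = 12  [len(g.lim) + 10]
25. n8.env = false  [A.sig > 7]
26. n8.fin = 14  [A.sig + 7]
27. n13.sig = 21  [terminal]
28. n5.cnt = false  [false]
29. n5.sig = -2  [d.sig - 23]
30. n14.off = 20  [A.fin * 2 + 26]
31. n14.cnt = 18  [B.sig + 20]
32. n15.mk = 8  [terminal]
33. n16.lim = true  [S.cnt > 17]
34. n17.off = 10  [terminal]
35. n16.cnt = true  [true]
36. n16.sig = 23  [23]
37. n18.off = 30  [terminal]
38. n14.env = false  [S.cnt > 18]
39. n0.env = true  [B.sig == -2]

true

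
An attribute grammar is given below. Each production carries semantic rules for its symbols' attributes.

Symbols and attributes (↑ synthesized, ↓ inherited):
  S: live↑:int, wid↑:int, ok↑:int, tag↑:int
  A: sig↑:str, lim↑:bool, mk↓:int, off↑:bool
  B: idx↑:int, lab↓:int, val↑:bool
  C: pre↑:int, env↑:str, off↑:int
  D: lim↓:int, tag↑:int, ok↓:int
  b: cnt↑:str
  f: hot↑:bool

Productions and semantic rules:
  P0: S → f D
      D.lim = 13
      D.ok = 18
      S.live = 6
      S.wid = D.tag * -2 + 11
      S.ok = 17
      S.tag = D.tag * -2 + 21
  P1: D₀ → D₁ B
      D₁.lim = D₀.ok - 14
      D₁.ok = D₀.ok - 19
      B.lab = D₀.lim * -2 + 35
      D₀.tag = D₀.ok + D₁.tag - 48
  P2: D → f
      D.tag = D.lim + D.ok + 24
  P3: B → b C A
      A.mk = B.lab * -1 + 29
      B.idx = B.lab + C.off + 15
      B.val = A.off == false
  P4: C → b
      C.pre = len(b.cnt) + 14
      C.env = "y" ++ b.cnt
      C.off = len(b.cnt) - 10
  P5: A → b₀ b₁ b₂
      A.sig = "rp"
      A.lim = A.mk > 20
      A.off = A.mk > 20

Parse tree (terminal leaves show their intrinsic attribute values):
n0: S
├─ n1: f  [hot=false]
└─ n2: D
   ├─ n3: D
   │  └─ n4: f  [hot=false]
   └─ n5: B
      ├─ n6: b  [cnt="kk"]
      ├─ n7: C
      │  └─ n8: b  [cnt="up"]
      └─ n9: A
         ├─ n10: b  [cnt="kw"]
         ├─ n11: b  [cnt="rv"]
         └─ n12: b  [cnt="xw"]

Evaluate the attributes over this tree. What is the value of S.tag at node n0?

27

1. n1.hot = false  [terminal]
2. n2.lim = 13  [13]
3. n2.ok = 18  [18]
4. n3.lim = 4  [D₀.ok - 14]
5. n3.ok = -1  [D₀.ok - 19]
6. n4.hot = false  [terminal]
7. n3.tag = 27  [D.lim + D.ok + 24]
8. n5.lab = 9  [D₀.lim * -2 + 35]
9. n6.cnt = "kk"  [terminal]
10. n8.cnt = "up"  [terminal]
11. n7.pre = 16  [len(b.cnt) + 14]
12. n7.env = "yup"  ["y" ++ b.cnt]
13. n7.off = -8  [len(b.cnt) - 10]
14. n9.mk = 20  [B.lab * -1 + 29]
15. n10.cnt = "kw"  [terminal]
16. n11.cnt = "rv"  [terminal]
17. n12.cnt = "xw"  [terminal]
18. n9.sig = "rp"  ["rp"]
19. n9.lim = false  [A.mk > 20]
20. n9.off = false  [A.mk > 20]
21. n5.idx = 16  [B.lab + C.off + 15]
22. n5.val = true  [A.off == false]
23. n2.tag = -3  [D₀.ok + D₁.tag - 48]
24. n0.live = 6  [6]
25. n0.wid = 17  [D.tag * -2 + 11]
26. n0.ok = 17  [17]
27. n0.tag = 27  [D.tag * -2 + 21]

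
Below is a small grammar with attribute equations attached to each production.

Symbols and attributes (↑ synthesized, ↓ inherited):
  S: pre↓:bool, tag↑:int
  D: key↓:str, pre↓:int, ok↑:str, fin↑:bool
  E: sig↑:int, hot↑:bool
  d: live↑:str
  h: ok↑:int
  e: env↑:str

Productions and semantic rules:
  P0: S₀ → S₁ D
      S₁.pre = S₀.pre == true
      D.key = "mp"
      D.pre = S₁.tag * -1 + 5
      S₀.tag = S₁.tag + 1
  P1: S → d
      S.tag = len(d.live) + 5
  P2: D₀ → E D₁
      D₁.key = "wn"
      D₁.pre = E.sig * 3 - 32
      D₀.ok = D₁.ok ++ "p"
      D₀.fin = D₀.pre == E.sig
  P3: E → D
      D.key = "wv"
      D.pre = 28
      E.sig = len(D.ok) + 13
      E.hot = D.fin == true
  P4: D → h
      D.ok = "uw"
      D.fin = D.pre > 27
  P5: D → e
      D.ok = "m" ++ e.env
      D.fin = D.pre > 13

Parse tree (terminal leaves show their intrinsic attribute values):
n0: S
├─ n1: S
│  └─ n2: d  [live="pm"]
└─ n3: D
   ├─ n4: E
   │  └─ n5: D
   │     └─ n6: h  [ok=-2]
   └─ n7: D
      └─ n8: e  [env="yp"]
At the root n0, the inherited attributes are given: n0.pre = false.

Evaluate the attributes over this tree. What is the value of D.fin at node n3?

false

1. n0.pre = false  [given at root]
2. n1.pre = false  [S₀.pre == true]
3. n2.live = "pm"  [terminal]
4. n1.tag = 7  [len(d.live) + 5]
5. n3.key = "mp"  ["mp"]
6. n3.pre = -2  [S₁.tag * -1 + 5]
7. n5.key = "wv"  ["wv"]
8. n5.pre = 28  [28]
9. n6.ok = -2  [terminal]
10. n5.ok = "uw"  ["uw"]
11. n5.fin = true  [D.pre > 27]
12. n4.sig = 15  [len(D.ok) + 13]
13. n4.hot = true  [D.fin == true]
14. n7.key = "wn"  ["wn"]
15. n7.pre = 13  [E.sig * 3 - 32]
16. n8.env = "yp"  [terminal]
17. n7.ok = "myp"  ["m" ++ e.env]
18. n7.fin = false  [D.pre > 13]
19. n3.ok = "mypp"  [D₁.ok ++ "p"]
20. n3.fin = false  [D₀.pre == E.sig]
21. n0.tag = 8  [S₁.tag + 1]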